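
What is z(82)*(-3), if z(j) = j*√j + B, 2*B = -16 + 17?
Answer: -3/2 - 246*√82 ≈ -2229.1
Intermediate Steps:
B = ½ (B = (-16 + 17)/2 = (½)*1 = ½ ≈ 0.50000)
z(j) = ½ + j^(3/2) (z(j) = j*√j + ½ = j^(3/2) + ½ = ½ + j^(3/2))
z(82)*(-3) = (½ + 82^(3/2))*(-3) = (½ + 82*√82)*(-3) = -3/2 - 246*√82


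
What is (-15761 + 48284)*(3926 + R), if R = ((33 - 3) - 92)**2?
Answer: 252703710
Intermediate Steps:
R = 3844 (R = (30 - 92)**2 = (-62)**2 = 3844)
(-15761 + 48284)*(3926 + R) = (-15761 + 48284)*(3926 + 3844) = 32523*7770 = 252703710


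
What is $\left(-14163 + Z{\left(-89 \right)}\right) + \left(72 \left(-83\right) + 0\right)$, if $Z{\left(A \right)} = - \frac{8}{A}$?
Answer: $- \frac{1792363}{89} \approx -20139.0$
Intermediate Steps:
$\left(-14163 + Z{\left(-89 \right)}\right) + \left(72 \left(-83\right) + 0\right) = \left(-14163 - \frac{8}{-89}\right) + \left(72 \left(-83\right) + 0\right) = \left(-14163 - - \frac{8}{89}\right) + \left(-5976 + 0\right) = \left(-14163 + \frac{8}{89}\right) - 5976 = - \frac{1260499}{89} - 5976 = - \frac{1792363}{89}$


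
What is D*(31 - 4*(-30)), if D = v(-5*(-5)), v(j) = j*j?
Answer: 94375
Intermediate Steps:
v(j) = j**2
D = 625 (D = (-5*(-5))**2 = 25**2 = 625)
D*(31 - 4*(-30)) = 625*(31 - 4*(-30)) = 625*(31 + 120) = 625*151 = 94375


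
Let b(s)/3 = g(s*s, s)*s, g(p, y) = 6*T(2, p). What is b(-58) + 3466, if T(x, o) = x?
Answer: 1378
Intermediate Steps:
g(p, y) = 12 (g(p, y) = 6*2 = 12)
b(s) = 36*s (b(s) = 3*(12*s) = 36*s)
b(-58) + 3466 = 36*(-58) + 3466 = -2088 + 3466 = 1378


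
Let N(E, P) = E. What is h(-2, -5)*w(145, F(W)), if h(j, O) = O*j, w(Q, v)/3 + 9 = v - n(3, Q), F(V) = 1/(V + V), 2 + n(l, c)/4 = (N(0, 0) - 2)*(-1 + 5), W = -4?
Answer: 3705/4 ≈ 926.25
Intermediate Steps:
n(l, c) = -40 (n(l, c) = -8 + 4*((0 - 2)*(-1 + 5)) = -8 + 4*(-2*4) = -8 + 4*(-8) = -8 - 32 = -40)
F(V) = 1/(2*V)
w(Q, v) = 93 + 3*v (w(Q, v) = -27 + 3*(v - 1*(-40)) = -27 + 3*(v + 40) = -27 + 3*(40 + v) = -27 + (120 + 3*v) = 93 + 3*v)
h(-2, -5)*w(145, F(W)) = (-5*(-2))*(93 + 3*((1/2)/(-4))) = 10*(93 + 3*((1/2)*(-1/4))) = 10*(93 + 3*(-1/8)) = 10*(93 - 3/8) = 10*(741/8) = 3705/4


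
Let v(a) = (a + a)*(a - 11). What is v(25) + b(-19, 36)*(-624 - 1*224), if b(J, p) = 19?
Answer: -15412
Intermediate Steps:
v(a) = 2*a*(-11 + a) (v(a) = (2*a)*(-11 + a) = 2*a*(-11 + a))
v(25) + b(-19, 36)*(-624 - 1*224) = 2*25*(-11 + 25) + 19*(-624 - 1*224) = 2*25*14 + 19*(-624 - 224) = 700 + 19*(-848) = 700 - 16112 = -15412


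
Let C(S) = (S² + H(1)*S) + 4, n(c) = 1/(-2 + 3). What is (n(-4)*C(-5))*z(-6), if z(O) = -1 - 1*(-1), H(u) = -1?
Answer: 0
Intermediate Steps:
n(c) = 1 (n(c) = 1/1 = 1)
z(O) = 0 (z(O) = -1 + 1 = 0)
C(S) = 4 + S² - S (C(S) = (S² - S) + 4 = 4 + S² - S)
(n(-4)*C(-5))*z(-6) = (1*(4 + (-5)² - 1*(-5)))*0 = (1*(4 + 25 + 5))*0 = (1*34)*0 = 34*0 = 0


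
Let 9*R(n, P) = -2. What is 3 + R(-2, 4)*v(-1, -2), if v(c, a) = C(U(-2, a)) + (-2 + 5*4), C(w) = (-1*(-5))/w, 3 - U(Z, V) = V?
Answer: -11/9 ≈ -1.2222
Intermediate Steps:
R(n, P) = -2/9 (R(n, P) = (⅑)*(-2) = -2/9)
U(Z, V) = 3 - V
C(w) = 5/w
v(c, a) = 18 + 5/(3 - a) (v(c, a) = 5/(3 - a) + (-2 + 5*4) = 5/(3 - a) + (-2 + 20) = 5/(3 - a) + 18 = 18 + 5/(3 - a))
3 + R(-2, 4)*v(-1, -2) = 3 - 2*(-59 + 18*(-2))/(9*(-3 - 2)) = 3 - 2*(-59 - 36)/(9*(-5)) = 3 - (-2)*(-95)/45 = 3 - 2/9*19 = 3 - 38/9 = -11/9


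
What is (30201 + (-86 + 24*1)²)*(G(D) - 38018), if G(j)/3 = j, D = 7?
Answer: -1293607865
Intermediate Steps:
G(j) = 3*j
(30201 + (-86 + 24*1)²)*(G(D) - 38018) = (30201 + (-86 + 24*1)²)*(3*7 - 38018) = (30201 + (-86 + 24)²)*(21 - 38018) = (30201 + (-62)²)*(-37997) = (30201 + 3844)*(-37997) = 34045*(-37997) = -1293607865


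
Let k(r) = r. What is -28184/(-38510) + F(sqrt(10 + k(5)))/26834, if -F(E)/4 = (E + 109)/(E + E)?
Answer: 189053109/258344335 - 109*sqrt(15)/201255 ≈ 0.72969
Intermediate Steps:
F(E) = -2*(109 + E)/E (F(E) = -4*(E + 109)/(E + E) = -4*(109 + E)/(2*E) = -4*(109 + E)*1/(2*E) = -2*(109 + E)/E)
-28184/(-38510) + F(sqrt(10 + k(5)))/26834 = -28184/(-38510) + (-2 - 218/sqrt(10 + 5))/26834 = -28184*(-1/38510) + (-2 - 218*sqrt(15)/15)*(1/26834) = 14092/19255 + (-2 - 218*sqrt(15)/15)*(1/26834) = 14092/19255 + (-1/13417 - 109*sqrt(15)/201255) = 189053109/258344335 - 109*sqrt(15)/201255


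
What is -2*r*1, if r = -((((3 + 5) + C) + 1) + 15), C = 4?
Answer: 56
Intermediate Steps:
r = -28 (r = -((((3 + 5) + 4) + 1) + 15) = -(((8 + 4) + 1) + 15) = -((12 + 1) + 15) = -(13 + 15) = -1*28 = -28)
-2*r*1 = -2*(-28)*1 = 56*1 = 56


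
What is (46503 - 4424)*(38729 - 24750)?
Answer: 588222341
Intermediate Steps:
(46503 - 4424)*(38729 - 24750) = 42079*13979 = 588222341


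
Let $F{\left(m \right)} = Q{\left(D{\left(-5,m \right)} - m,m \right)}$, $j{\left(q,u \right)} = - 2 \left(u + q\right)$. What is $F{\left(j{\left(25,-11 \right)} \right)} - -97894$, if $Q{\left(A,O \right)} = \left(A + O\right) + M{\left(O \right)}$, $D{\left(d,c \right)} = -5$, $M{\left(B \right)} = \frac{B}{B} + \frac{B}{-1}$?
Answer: $97918$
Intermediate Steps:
$M{\left(B \right)} = 1 - B$ ($M{\left(B \right)} = 1 + B \left(-1\right) = 1 - B$)
$j{\left(q,u \right)} = - 2 q - 2 u$ ($j{\left(q,u \right)} = - 2 \left(q + u\right) = - 2 q - 2 u$)
$Q{\left(A,O \right)} = 1 + A$ ($Q{\left(A,O \right)} = \left(A + O\right) - \left(-1 + O\right) = 1 + A$)
$F{\left(m \right)} = -4 - m$ ($F{\left(m \right)} = 1 - \left(5 + m\right) = -4 - m$)
$F{\left(j{\left(25,-11 \right)} \right)} - -97894 = \left(-4 - \left(\left(-2\right) 25 - -22\right)\right) - -97894 = \left(-4 - \left(-50 + 22\right)\right) + 97894 = \left(-4 - -28\right) + 97894 = \left(-4 + 28\right) + 97894 = 24 + 97894 = 97918$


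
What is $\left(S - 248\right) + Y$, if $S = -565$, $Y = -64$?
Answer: $-877$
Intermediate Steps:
$\left(S - 248\right) + Y = \left(-565 - 248\right) - 64 = -813 - 64 = -877$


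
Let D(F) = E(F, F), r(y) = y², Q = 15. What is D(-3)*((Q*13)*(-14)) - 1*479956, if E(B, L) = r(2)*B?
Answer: -447196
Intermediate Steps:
E(B, L) = 4*B (E(B, L) = 2²*B = 4*B)
D(F) = 4*F
D(-3)*((Q*13)*(-14)) - 1*479956 = (4*(-3))*((15*13)*(-14)) - 1*479956 = -2340*(-14) - 479956 = -12*(-2730) - 479956 = 32760 - 479956 = -447196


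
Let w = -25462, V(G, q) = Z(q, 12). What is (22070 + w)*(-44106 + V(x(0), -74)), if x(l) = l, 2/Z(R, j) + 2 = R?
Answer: 2842545184/19 ≈ 1.4961e+8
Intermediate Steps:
Z(R, j) = 2/(-2 + R)
V(G, q) = 2/(-2 + q)
(22070 + w)*(-44106 + V(x(0), -74)) = (22070 - 25462)*(-44106 + 2/(-2 - 74)) = -3392*(-44106 + 2/(-76)) = -3392*(-44106 + 2*(-1/76)) = -3392*(-44106 - 1/38) = -3392*(-1676029/38) = 2842545184/19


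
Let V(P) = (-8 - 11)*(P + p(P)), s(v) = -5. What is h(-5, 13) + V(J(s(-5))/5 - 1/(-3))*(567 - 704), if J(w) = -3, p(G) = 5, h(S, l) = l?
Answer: 185008/15 ≈ 12334.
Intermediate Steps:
V(P) = -95 - 19*P (V(P) = (-8 - 11)*(P + 5) = -19*(5 + P) = -95 - 19*P)
h(-5, 13) + V(J(s(-5))/5 - 1/(-3))*(567 - 704) = 13 + (-95 - 19*(-3/5 - 1/(-3)))*(567 - 704) = 13 + (-95 - 19*(-3*⅕ - 1*(-⅓)))*(-137) = 13 + (-95 - 19*(-⅗ + ⅓))*(-137) = 13 + (-95 - 19*(-4/15))*(-137) = 13 + (-95 + 76/15)*(-137) = 13 - 1349/15*(-137) = 13 + 184813/15 = 185008/15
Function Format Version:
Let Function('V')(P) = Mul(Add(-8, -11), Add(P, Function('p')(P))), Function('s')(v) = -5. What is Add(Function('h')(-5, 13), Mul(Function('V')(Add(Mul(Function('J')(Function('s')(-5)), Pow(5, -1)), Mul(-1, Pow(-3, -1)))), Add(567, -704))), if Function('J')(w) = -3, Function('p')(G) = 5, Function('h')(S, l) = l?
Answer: Rational(185008, 15) ≈ 12334.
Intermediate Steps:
Function('V')(P) = Add(-95, Mul(-19, P)) (Function('V')(P) = Mul(Add(-8, -11), Add(P, 5)) = Mul(-19, Add(5, P)) = Add(-95, Mul(-19, P)))
Add(Function('h')(-5, 13), Mul(Function('V')(Add(Mul(Function('J')(Function('s')(-5)), Pow(5, -1)), Mul(-1, Pow(-3, -1)))), Add(567, -704))) = Add(13, Mul(Add(-95, Mul(-19, Add(Mul(-3, Pow(5, -1)), Mul(-1, Pow(-3, -1))))), Add(567, -704))) = Add(13, Mul(Add(-95, Mul(-19, Add(Mul(-3, Rational(1, 5)), Mul(-1, Rational(-1, 3))))), -137)) = Add(13, Mul(Add(-95, Mul(-19, Add(Rational(-3, 5), Rational(1, 3)))), -137)) = Add(13, Mul(Add(-95, Mul(-19, Rational(-4, 15))), -137)) = Add(13, Mul(Add(-95, Rational(76, 15)), -137)) = Add(13, Mul(Rational(-1349, 15), -137)) = Add(13, Rational(184813, 15)) = Rational(185008, 15)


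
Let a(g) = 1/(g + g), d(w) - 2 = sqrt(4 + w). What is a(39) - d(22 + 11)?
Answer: -155/78 - sqrt(37) ≈ -8.0699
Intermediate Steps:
d(w) = 2 + sqrt(4 + w)
a(g) = 1/(2*g)
a(39) - d(22 + 11) = (1/2)/39 - (2 + sqrt(4 + (22 + 11))) = (1/2)*(1/39) - (2 + sqrt(4 + 33)) = 1/78 - (2 + sqrt(37)) = 1/78 + (-2 - sqrt(37)) = -155/78 - sqrt(37)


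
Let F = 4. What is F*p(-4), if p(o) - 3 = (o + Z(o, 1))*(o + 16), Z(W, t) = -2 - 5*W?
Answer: 684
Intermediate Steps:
p(o) = 3 + (-2 - 4*o)*(16 + o) (p(o) = 3 + (o + (-2 - 5*o))*(o + 16) = 3 + (-2 - 4*o)*(16 + o))
F*p(-4) = 4*(-29 - 66*(-4) - 4*(-4)²) = 4*(-29 + 264 - 4*16) = 4*(-29 + 264 - 64) = 4*171 = 684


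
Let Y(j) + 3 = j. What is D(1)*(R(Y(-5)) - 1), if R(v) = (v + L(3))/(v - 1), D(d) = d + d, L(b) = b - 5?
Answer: 2/9 ≈ 0.22222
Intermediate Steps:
Y(j) = -3 + j
L(b) = -5 + b
D(d) = 2*d
R(v) = (-2 + v)/(-1 + v) (R(v) = (v + (-5 + 3))/(v - 1) = (v - 2)/(-1 + v) = (-2 + v)/(-1 + v))
D(1)*(R(Y(-5)) - 1) = (2*1)*((-2 + (-3 - 5))/(-1 + (-3 - 5)) - 1) = 2*((-2 - 8)/(-1 - 8) - 1) = 2*(-10/(-9) - 1) = 2*(-1/9*(-10) - 1) = 2*(10/9 - 1) = 2*(1/9) = 2/9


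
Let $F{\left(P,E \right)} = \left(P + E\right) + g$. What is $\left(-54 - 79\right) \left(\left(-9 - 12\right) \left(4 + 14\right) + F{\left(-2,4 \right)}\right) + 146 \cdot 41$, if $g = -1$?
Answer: $56127$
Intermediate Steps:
$F{\left(P,E \right)} = -1 + E + P$ ($F{\left(P,E \right)} = \left(P + E\right) - 1 = \left(E + P\right) - 1 = -1 + E + P$)
$\left(-54 - 79\right) \left(\left(-9 - 12\right) \left(4 + 14\right) + F{\left(-2,4 \right)}\right) + 146 \cdot 41 = \left(-54 - 79\right) \left(\left(-9 - 12\right) \left(4 + 14\right) - -1\right) + 146 \cdot 41 = - 133 \left(\left(-21\right) 18 + 1\right) + 5986 = - 133 \left(-378 + 1\right) + 5986 = \left(-133\right) \left(-377\right) + 5986 = 50141 + 5986 = 56127$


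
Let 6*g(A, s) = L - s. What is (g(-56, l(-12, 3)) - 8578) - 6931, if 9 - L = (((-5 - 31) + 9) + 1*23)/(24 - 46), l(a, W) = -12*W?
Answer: -1023101/66 ≈ -15502.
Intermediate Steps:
L = 97/11 (L = 9 - (((-5 - 31) + 9) + 1*23)/(24 - 46) = 9 - ((-36 + 9) + 23)/(-22) = 9 - (-27 + 23)*(-1)/22 = 9 - (-4)*(-1)/22 = 9 - 1*2/11 = 9 - 2/11 = 97/11 ≈ 8.8182)
g(A, s) = 97/66 - s/6 (g(A, s) = (97/11 - s)/6 = 97/66 - s/6)
(g(-56, l(-12, 3)) - 8578) - 6931 = ((97/66 - (-2)*3) - 8578) - 6931 = ((97/66 - ⅙*(-36)) - 8578) - 6931 = ((97/66 + 6) - 8578) - 6931 = (493/66 - 8578) - 6931 = -565655/66 - 6931 = -1023101/66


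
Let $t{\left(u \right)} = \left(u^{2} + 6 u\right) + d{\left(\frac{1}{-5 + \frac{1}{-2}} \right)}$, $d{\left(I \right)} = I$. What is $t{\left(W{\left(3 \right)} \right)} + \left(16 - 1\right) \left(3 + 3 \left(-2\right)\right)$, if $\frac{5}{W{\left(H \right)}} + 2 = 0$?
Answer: $- \frac{2373}{44} \approx -53.932$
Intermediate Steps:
$W{\left(H \right)} = - \frac{5}{2}$ ($W{\left(H \right)} = \frac{5}{-2 + 0} = \frac{5}{-2} = 5 \left(- \frac{1}{2}\right) = - \frac{5}{2}$)
$t{\left(u \right)} = - \frac{2}{11} + u^{2} + 6 u$ ($t{\left(u \right)} = \left(u^{2} + 6 u\right) + \frac{1}{-5 + \frac{1}{-2}} = \left(u^{2} + 6 u\right) + \frac{1}{-5 - \frac{1}{2}} = \left(u^{2} + 6 u\right) + \frac{1}{- \frac{11}{2}} = \left(u^{2} + 6 u\right) - \frac{2}{11} = - \frac{2}{11} + u^{2} + 6 u$)
$t{\left(W{\left(3 \right)} \right)} + \left(16 - 1\right) \left(3 + 3 \left(-2\right)\right) = \left(- \frac{2}{11} + \left(- \frac{5}{2}\right)^{2} + 6 \left(- \frac{5}{2}\right)\right) + \left(16 - 1\right) \left(3 + 3 \left(-2\right)\right) = \left(- \frac{2}{11} + \frac{25}{4} - 15\right) + \left(16 - 1\right) \left(3 - 6\right) = - \frac{393}{44} + 15 \left(-3\right) = - \frac{393}{44} - 45 = - \frac{2373}{44}$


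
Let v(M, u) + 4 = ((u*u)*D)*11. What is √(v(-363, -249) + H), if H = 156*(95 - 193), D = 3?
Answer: √2030741 ≈ 1425.0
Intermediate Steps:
v(M, u) = -4 + 33*u² (v(M, u) = -4 + ((u*u)*3)*11 = -4 + (u²*3)*11 = -4 + (3*u²)*11 = -4 + 33*u²)
H = -15288 (H = 156*(-98) = -15288)
√(v(-363, -249) + H) = √((-4 + 33*(-249)²) - 15288) = √((-4 + 33*62001) - 15288) = √((-4 + 2046033) - 15288) = √(2046029 - 15288) = √2030741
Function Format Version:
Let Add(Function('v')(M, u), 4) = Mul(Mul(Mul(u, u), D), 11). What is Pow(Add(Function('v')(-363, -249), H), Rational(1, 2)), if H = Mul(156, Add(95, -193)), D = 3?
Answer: Pow(2030741, Rational(1, 2)) ≈ 1425.0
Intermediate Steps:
Function('v')(M, u) = Add(-4, Mul(33, Pow(u, 2))) (Function('v')(M, u) = Add(-4, Mul(Mul(Mul(u, u), 3), 11)) = Add(-4, Mul(Mul(Pow(u, 2), 3), 11)) = Add(-4, Mul(Mul(3, Pow(u, 2)), 11)) = Add(-4, Mul(33, Pow(u, 2))))
H = -15288 (H = Mul(156, -98) = -15288)
Pow(Add(Function('v')(-363, -249), H), Rational(1, 2)) = Pow(Add(Add(-4, Mul(33, Pow(-249, 2))), -15288), Rational(1, 2)) = Pow(Add(Add(-4, Mul(33, 62001)), -15288), Rational(1, 2)) = Pow(Add(Add(-4, 2046033), -15288), Rational(1, 2)) = Pow(Add(2046029, -15288), Rational(1, 2)) = Pow(2030741, Rational(1, 2))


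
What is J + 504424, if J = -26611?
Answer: 477813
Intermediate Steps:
J + 504424 = -26611 + 504424 = 477813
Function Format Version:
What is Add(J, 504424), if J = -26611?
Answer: 477813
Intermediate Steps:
Add(J, 504424) = Add(-26611, 504424) = 477813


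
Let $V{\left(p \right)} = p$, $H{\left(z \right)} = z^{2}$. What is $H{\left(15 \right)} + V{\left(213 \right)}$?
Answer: $438$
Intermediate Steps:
$H{\left(15 \right)} + V{\left(213 \right)} = 15^{2} + 213 = 225 + 213 = 438$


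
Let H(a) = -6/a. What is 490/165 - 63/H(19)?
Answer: 13363/66 ≈ 202.47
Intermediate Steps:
490/165 - 63/H(19) = 490/165 - 63/((-6/19)) = 490*(1/165) - 63/((-6*1/19)) = 98/33 - 63/(-6/19) = 98/33 - 63*(-19/6) = 98/33 + 399/2 = 13363/66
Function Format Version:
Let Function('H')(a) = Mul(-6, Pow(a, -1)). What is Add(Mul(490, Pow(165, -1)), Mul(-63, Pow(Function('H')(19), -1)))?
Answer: Rational(13363, 66) ≈ 202.47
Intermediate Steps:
Add(Mul(490, Pow(165, -1)), Mul(-63, Pow(Function('H')(19), -1))) = Add(Mul(490, Pow(165, -1)), Mul(-63, Pow(Mul(-6, Pow(19, -1)), -1))) = Add(Mul(490, Rational(1, 165)), Mul(-63, Pow(Mul(-6, Rational(1, 19)), -1))) = Add(Rational(98, 33), Mul(-63, Pow(Rational(-6, 19), -1))) = Add(Rational(98, 33), Mul(-63, Rational(-19, 6))) = Add(Rational(98, 33), Rational(399, 2)) = Rational(13363, 66)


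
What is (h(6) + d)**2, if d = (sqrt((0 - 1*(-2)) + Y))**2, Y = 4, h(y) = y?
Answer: 144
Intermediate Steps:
d = 6 (d = (sqrt((0 - 1*(-2)) + 4))**2 = (sqrt((0 + 2) + 4))**2 = (sqrt(2 + 4))**2 = (sqrt(6))**2 = 6)
(h(6) + d)**2 = (6 + 6)**2 = 12**2 = 144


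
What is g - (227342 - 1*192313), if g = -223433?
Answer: -258462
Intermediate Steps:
g - (227342 - 1*192313) = -223433 - (227342 - 1*192313) = -223433 - (227342 - 192313) = -223433 - 1*35029 = -223433 - 35029 = -258462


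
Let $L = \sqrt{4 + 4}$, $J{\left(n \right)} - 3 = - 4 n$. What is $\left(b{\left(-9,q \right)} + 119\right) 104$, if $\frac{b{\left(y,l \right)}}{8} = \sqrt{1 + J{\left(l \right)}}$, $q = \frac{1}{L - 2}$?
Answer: $12376 + \frac{832 \sqrt{-6 + 4 \sqrt{2}}}{\sqrt{-1 + \sqrt{2}}} \approx 12376.0 + 757.27 i$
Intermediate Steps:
$J{\left(n \right)} = 3 - 4 n$
$L = 2 \sqrt{2}$ ($L = \sqrt{8} = 2 \sqrt{2} \approx 2.8284$)
$q = \frac{1}{-2 + 2 \sqrt{2}}$ ($q = \frac{1}{2 \sqrt{2} - 2} = \frac{1}{-2 + 2 \sqrt{2}} \approx 1.2071$)
$b{\left(y,l \right)} = 8 \sqrt{4 - 4 l}$ ($b{\left(y,l \right)} = 8 \sqrt{1 - \left(-3 + 4 l\right)} = 8 \sqrt{4 - 4 l}$)
$\left(b{\left(-9,q \right)} + 119\right) 104 = \left(16 \sqrt{1 - \left(\frac{1}{2} + \frac{\sqrt{2}}{2}\right)} + 119\right) 104 = \left(16 \sqrt{\frac{1}{2} - \frac{\sqrt{2}}{2}} + 119\right) 104 = \left(119 + 16 \sqrt{\frac{1}{2} - \frac{\sqrt{2}}{2}}\right) 104 = 12376 + 1664 \sqrt{\frac{1}{2} - \frac{\sqrt{2}}{2}}$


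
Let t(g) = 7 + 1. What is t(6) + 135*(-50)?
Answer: -6742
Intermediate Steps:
t(g) = 8
t(6) + 135*(-50) = 8 + 135*(-50) = 8 - 6750 = -6742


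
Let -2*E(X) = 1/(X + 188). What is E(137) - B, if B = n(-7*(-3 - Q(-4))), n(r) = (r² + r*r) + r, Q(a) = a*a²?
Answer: -236750151/650 ≈ -3.6423e+5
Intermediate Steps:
Q(a) = a³
E(X) = -1/(2*(188 + X)) (E(X) = -1/(2*(X + 188)) = -1/(2*(188 + X)))
n(r) = r + 2*r² (n(r) = (r² + r²) + r = 2*r² + r = r + 2*r²)
B = 364231 (B = (-7*(-3 - 1*(-4)³))*(1 + 2*(-7*(-3 - 1*(-4)³))) = (-7*(-3 - 1*(-64)))*(1 + 2*(-7*(-3 - 1*(-64)))) = (-7*(-3 + 64))*(1 + 2*(-7*(-3 + 64))) = (-7*61)*(1 + 2*(-7*61)) = -427*(1 + 2*(-427)) = -427*(1 - 854) = -427*(-853) = 364231)
E(137) - B = -1/(376 + 2*137) - 1*364231 = -1/(376 + 274) - 364231 = -1/650 - 364231 = -236750151/650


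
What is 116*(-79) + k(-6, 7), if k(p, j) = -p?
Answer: -9158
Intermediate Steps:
116*(-79) + k(-6, 7) = 116*(-79) - 1*(-6) = -9164 + 6 = -9158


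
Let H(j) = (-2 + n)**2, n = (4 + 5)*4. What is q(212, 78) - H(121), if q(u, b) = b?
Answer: -1078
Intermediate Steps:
n = 36 (n = 9*4 = 36)
H(j) = 1156 (H(j) = (-2 + 36)**2 = 34**2 = 1156)
q(212, 78) - H(121) = 78 - 1*1156 = 78 - 1156 = -1078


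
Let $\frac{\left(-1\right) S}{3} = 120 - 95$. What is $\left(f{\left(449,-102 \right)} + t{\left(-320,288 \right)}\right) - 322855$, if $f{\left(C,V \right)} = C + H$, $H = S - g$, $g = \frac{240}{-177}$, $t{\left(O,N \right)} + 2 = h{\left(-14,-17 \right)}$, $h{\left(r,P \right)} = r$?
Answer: $- \frac{19027243}{59} \approx -3.225 \cdot 10^{5}$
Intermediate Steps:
$t{\left(O,N \right)} = -16$ ($t{\left(O,N \right)} = -2 - 14 = -16$)
$g = - \frac{80}{59}$ ($g = 240 \left(- \frac{1}{177}\right) = - \frac{80}{59} \approx -1.3559$)
$S = -75$ ($S = - 3 \left(120 - 95\right) = \left(-3\right) 25 = -75$)
$H = - \frac{4345}{59}$ ($H = -75 - - \frac{80}{59} = -75 + \frac{80}{59} = - \frac{4345}{59} \approx -73.644$)
$f{\left(C,V \right)} = - \frac{4345}{59} + C$ ($f{\left(C,V \right)} = C - \frac{4345}{59} = - \frac{4345}{59} + C$)
$\left(f{\left(449,-102 \right)} + t{\left(-320,288 \right)}\right) - 322855 = \left(\left(- \frac{4345}{59} + 449\right) - 16\right) - 322855 = \left(\frac{22146}{59} - 16\right) - 322855 = \frac{21202}{59} - 322855 = - \frac{19027243}{59}$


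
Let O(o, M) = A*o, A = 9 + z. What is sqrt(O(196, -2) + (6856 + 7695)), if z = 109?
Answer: sqrt(37679) ≈ 194.11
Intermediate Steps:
A = 118 (A = 9 + 109 = 118)
O(o, M) = 118*o
sqrt(O(196, -2) + (6856 + 7695)) = sqrt(118*196 + (6856 + 7695)) = sqrt(23128 + 14551) = sqrt(37679)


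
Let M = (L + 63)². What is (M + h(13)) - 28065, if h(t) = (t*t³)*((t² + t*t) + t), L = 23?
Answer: 10004242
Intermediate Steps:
M = 7396 (M = (23 + 63)² = 86² = 7396)
h(t) = t⁴*(t + 2*t²) (h(t) = t⁴*((t² + t²) + t) = t⁴*(2*t² + t) = t⁴*(t + 2*t²))
(M + h(13)) - 28065 = (7396 + 13⁵*(1 + 2*13)) - 28065 = (7396 + 371293*(1 + 26)) - 28065 = (7396 + 371293*27) - 28065 = (7396 + 10024911) - 28065 = 10032307 - 28065 = 10004242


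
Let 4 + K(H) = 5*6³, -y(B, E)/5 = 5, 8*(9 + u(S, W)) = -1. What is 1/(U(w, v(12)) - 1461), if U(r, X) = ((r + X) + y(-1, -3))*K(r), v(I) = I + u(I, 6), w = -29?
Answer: -2/112943 ≈ -1.7708e-5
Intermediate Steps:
u(S, W) = -73/8 (u(S, W) = -9 + (⅛)*(-1) = -9 - ⅛ = -73/8)
y(B, E) = -25 (y(B, E) = -5*5 = -25)
v(I) = -73/8 + I (v(I) = I - 73/8 = -73/8 + I)
K(H) = 1076 (K(H) = -4 + 5*6³ = -4 + 5*216 = -4 + 1080 = 1076)
U(r, X) = -26900 + 1076*X + 1076*r (U(r, X) = ((r + X) - 25)*1076 = ((X + r) - 25)*1076 = (-25 + X + r)*1076 = -26900 + 1076*X + 1076*r)
1/(U(w, v(12)) - 1461) = 1/((-26900 + 1076*(-73/8 + 12) + 1076*(-29)) - 1461) = 1/((-26900 + 1076*(23/8) - 31204) - 1461) = 1/((-26900 + 6187/2 - 31204) - 1461) = 1/(-110021/2 - 1461) = 1/(-112943/2) = -2/112943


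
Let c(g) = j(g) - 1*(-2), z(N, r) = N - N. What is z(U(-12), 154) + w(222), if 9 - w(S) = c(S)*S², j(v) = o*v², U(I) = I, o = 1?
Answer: -2429011215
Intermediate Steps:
j(v) = v² (j(v) = 1*v² = v²)
z(N, r) = 0
c(g) = 2 + g² (c(g) = g² - 1*(-2) = g² + 2 = 2 + g²)
w(S) = 9 - S²*(2 + S²) (w(S) = 9 - (2 + S²)*S² = 9 - S²*(2 + S²))
z(U(-12), 154) + w(222) = 0 + (9 - 1*222⁴ - 2*222²) = 0 + (9 - 1*2428912656 - 2*49284) = 0 + (9 - 2428912656 - 98568) = 0 - 2429011215 = -2429011215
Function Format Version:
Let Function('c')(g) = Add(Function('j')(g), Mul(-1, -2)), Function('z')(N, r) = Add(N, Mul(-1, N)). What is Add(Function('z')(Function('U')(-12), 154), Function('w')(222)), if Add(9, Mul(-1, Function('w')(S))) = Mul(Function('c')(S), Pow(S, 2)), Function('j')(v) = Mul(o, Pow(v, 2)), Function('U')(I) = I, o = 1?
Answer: -2429011215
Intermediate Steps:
Function('j')(v) = Pow(v, 2) (Function('j')(v) = Mul(1, Pow(v, 2)) = Pow(v, 2))
Function('z')(N, r) = 0
Function('c')(g) = Add(2, Pow(g, 2)) (Function('c')(g) = Add(Pow(g, 2), Mul(-1, -2)) = Add(Pow(g, 2), 2) = Add(2, Pow(g, 2)))
Function('w')(S) = Add(9, Mul(-1, Pow(S, 2), Add(2, Pow(S, 2)))) (Function('w')(S) = Add(9, Mul(-1, Mul(Add(2, Pow(S, 2)), Pow(S, 2)))) = Add(9, Mul(-1, Mul(Pow(S, 2), Add(2, Pow(S, 2))))) = Add(9, Mul(-1, Pow(S, 2), Add(2, Pow(S, 2)))))
Add(Function('z')(Function('U')(-12), 154), Function('w')(222)) = Add(0, Add(9, Mul(-1, Pow(222, 4)), Mul(-2, Pow(222, 2)))) = Add(0, Add(9, Mul(-1, 2428912656), Mul(-2, 49284))) = Add(0, Add(9, -2428912656, -98568)) = Add(0, -2429011215) = -2429011215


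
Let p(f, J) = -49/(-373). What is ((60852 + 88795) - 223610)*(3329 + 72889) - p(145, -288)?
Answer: -2102717351431/373 ≈ -5.6373e+9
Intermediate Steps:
p(f, J) = 49/373 (p(f, J) = -49*(-1/373) = 49/373)
((60852 + 88795) - 223610)*(3329 + 72889) - p(145, -288) = ((60852 + 88795) - 223610)*(3329 + 72889) - 1*49/373 = (149647 - 223610)*76218 - 49/373 = -73963*76218 - 49/373 = -5637311934 - 49/373 = -2102717351431/373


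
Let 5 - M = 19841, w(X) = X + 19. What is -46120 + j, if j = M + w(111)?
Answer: -65826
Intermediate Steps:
w(X) = 19 + X
M = -19836 (M = 5 - 1*19841 = 5 - 19841 = -19836)
j = -19706 (j = -19836 + (19 + 111) = -19836 + 130 = -19706)
-46120 + j = -46120 - 19706 = -65826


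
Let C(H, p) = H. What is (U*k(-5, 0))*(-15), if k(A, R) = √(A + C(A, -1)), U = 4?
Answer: -60*I*√10 ≈ -189.74*I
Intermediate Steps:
k(A, R) = √2*√A (k(A, R) = √(A + A) = √(2*A) = √2*√A)
(U*k(-5, 0))*(-15) = (4*(√2*√(-5)))*(-15) = (4*(√2*(I*√5)))*(-15) = (4*(I*√10))*(-15) = (4*I*√10)*(-15) = -60*I*√10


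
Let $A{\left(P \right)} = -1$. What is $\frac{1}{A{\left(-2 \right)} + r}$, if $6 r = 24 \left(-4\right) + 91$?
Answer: $- \frac{6}{11} \approx -0.54545$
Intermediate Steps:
$r = - \frac{5}{6}$ ($r = \frac{24 \left(-4\right) + 91}{6} = \frac{-96 + 91}{6} = \frac{1}{6} \left(-5\right) = - \frac{5}{6} \approx -0.83333$)
$\frac{1}{A{\left(-2 \right)} + r} = \frac{1}{-1 - \frac{5}{6}} = \frac{1}{- \frac{11}{6}} = - \frac{6}{11}$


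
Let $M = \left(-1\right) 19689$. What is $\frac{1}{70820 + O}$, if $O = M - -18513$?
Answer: $\frac{1}{69644} \approx 1.4359 \cdot 10^{-5}$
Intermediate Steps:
$M = -19689$
$O = -1176$ ($O = -19689 - -18513 = -19689 + 18513 = -1176$)
$\frac{1}{70820 + O} = \frac{1}{70820 - 1176} = \frac{1}{69644}$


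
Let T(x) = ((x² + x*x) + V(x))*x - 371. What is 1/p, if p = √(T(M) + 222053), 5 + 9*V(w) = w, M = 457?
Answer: 3*√430048394/860096788 ≈ 7.2332e-5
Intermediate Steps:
V(w) = -5/9 + w/9
T(x) = -371 + x*(-5/9 + 2*x² + x/9) (T(x) = ((x² + x*x) + (-5/9 + x/9))*x - 371 = ((x² + x²) + (-5/9 + x/9))*x - 371 = (2*x² + (-5/9 + x/9))*x - 371 = (-5/9 + 2*x² + x/9)*x - 371 = x*(-5/9 + 2*x² + x/9) - 371 = -371 + x*(-5/9 + 2*x² + x/9))
p = 2*√430048394/3 (p = √((-371 + 2*457³ + (⅑)*457*(-5 + 457)) + 222053) = √((-371 + 2*95443993 + (⅑)*457*452) + 222053) = √((-371 + 190887986 + 206564/9) + 222053) = √(1718195099/9 + 222053) = √(1720193576/9) = 2*√430048394/3 ≈ 13825.)
1/p = 1/(2*√430048394/3) = 3*√430048394/860096788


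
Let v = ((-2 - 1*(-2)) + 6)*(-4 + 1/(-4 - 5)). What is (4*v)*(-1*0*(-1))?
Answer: 0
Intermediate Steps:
v = -74/3 (v = ((-2 + 2) + 6)*(-4 + 1/(-9)) = (0 + 6)*(-4 - 1/9) = 6*(-37/9) = -74/3 ≈ -24.667)
(4*v)*(-1*0*(-1)) = (4*(-74/3))*(-1*0*(-1)) = -0*(-1) = -296/3*0 = 0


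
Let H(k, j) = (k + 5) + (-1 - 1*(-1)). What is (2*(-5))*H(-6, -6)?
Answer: 10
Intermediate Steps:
H(k, j) = 5 + k (H(k, j) = (5 + k) + (-1 + 1) = (5 + k) + 0 = 5 + k)
(2*(-5))*H(-6, -6) = (2*(-5))*(5 - 6) = -10*(-1) = 10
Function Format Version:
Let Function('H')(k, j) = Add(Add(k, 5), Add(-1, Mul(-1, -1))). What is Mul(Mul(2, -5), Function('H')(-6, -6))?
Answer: 10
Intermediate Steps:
Function('H')(k, j) = Add(5, k) (Function('H')(k, j) = Add(Add(5, k), Add(-1, 1)) = Add(Add(5, k), 0) = Add(5, k))
Mul(Mul(2, -5), Function('H')(-6, -6)) = Mul(Mul(2, -5), Add(5, -6)) = Mul(-10, -1) = 10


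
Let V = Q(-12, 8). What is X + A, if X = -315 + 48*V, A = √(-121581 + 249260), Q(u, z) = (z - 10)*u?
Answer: 837 + √127679 ≈ 1194.3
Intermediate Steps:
Q(u, z) = u*(-10 + z) (Q(u, z) = (-10 + z)*u = u*(-10 + z))
V = 24 (V = -12*(-10 + 8) = -12*(-2) = 24)
A = √127679 ≈ 357.32
X = 837 (X = -315 + 48*24 = -315 + 1152 = 837)
X + A = 837 + √127679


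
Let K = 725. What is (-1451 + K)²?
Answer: 527076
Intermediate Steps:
(-1451 + K)² = (-1451 + 725)² = (-726)² = 527076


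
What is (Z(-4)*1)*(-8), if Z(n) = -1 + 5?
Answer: -32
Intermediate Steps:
Z(n) = 4
(Z(-4)*1)*(-8) = (4*1)*(-8) = 4*(-8) = -32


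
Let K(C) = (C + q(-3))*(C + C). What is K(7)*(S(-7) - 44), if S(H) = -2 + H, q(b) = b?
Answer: -2968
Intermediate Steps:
K(C) = 2*C*(-3 + C) (K(C) = (C - 3)*(C + C) = (-3 + C)*(2*C) = 2*C*(-3 + C))
K(7)*(S(-7) - 44) = (2*7*(-3 + 7))*((-2 - 7) - 44) = (2*7*4)*(-9 - 44) = 56*(-53) = -2968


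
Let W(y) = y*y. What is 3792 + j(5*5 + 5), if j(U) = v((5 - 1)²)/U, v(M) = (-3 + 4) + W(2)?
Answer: 22753/6 ≈ 3792.2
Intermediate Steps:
W(y) = y²
v(M) = 5 (v(M) = (-3 + 4) + 2² = 1 + 4 = 5)
j(U) = 5/U
3792 + j(5*5 + 5) = 3792 + 5/(5*5 + 5) = 3792 + 5/(25 + 5) = 3792 + 5/30 = 3792 + 5*(1/30) = 3792 + ⅙ = 22753/6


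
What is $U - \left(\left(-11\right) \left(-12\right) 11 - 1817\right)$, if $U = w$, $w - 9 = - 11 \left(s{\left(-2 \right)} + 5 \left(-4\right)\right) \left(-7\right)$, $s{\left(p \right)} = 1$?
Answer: $-1089$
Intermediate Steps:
$w = -1454$ ($w = 9 + - 11 \left(1 + 5 \left(-4\right)\right) \left(-7\right) = 9 + - 11 \left(1 - 20\right) \left(-7\right) = 9 + \left(-11\right) \left(-19\right) \left(-7\right) = 9 + 209 \left(-7\right) = 9 - 1463 = -1454$)
$U = -1454$
$U - \left(\left(-11\right) \left(-12\right) 11 - 1817\right) = -1454 - \left(\left(-11\right) \left(-12\right) 11 - 1817\right) = -1454 - \left(132 \cdot 11 - 1817\right) = -1454 - \left(1452 - 1817\right) = -1454 - -365 = -1454 + 365 = -1089$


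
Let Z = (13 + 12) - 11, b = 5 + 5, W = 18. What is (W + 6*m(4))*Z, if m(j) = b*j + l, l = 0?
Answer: 3612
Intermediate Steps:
b = 10
Z = 14 (Z = 25 - 11 = 14)
m(j) = 10*j (m(j) = 10*j + 0 = 10*j)
(W + 6*m(4))*Z = (18 + 6*(10*4))*14 = (18 + 6*40)*14 = (18 + 240)*14 = 258*14 = 3612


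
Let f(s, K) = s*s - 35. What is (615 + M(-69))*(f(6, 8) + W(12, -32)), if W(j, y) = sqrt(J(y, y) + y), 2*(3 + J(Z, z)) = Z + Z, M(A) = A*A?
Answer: 5376 + 5376*I*sqrt(67) ≈ 5376.0 + 44004.0*I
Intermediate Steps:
M(A) = A**2
f(s, K) = -35 + s**2 (f(s, K) = s**2 - 35 = -35 + s**2)
J(Z, z) = -3 + Z (J(Z, z) = -3 + (Z + Z)/2 = -3 + (2*Z)/2 = -3 + Z)
W(j, y) = sqrt(-3 + 2*y) (W(j, y) = sqrt((-3 + y) + y) = sqrt(-3 + 2*y))
(615 + M(-69))*(f(6, 8) + W(12, -32)) = (615 + (-69)**2)*((-35 + 6**2) + sqrt(-3 + 2*(-32))) = (615 + 4761)*((-35 + 36) + sqrt(-3 - 64)) = 5376*(1 + sqrt(-67)) = 5376*(1 + I*sqrt(67)) = 5376 + 5376*I*sqrt(67)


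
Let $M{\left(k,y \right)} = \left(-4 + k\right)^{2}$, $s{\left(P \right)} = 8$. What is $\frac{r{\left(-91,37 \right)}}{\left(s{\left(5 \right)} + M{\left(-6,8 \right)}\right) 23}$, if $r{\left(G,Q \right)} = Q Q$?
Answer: $\frac{1369}{2484} \approx 0.55113$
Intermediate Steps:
$r{\left(G,Q \right)} = Q^{2}$
$\frac{r{\left(-91,37 \right)}}{\left(s{\left(5 \right)} + M{\left(-6,8 \right)}\right) 23} = \frac{37^{2}}{\left(8 + \left(-4 - 6\right)^{2}\right) 23} = \frac{1369}{\left(8 + \left(-10\right)^{2}\right) 23} = \frac{1369}{\left(8 + 100\right) 23} = \frac{1369}{108 \cdot 23} = \frac{1369}{2484}$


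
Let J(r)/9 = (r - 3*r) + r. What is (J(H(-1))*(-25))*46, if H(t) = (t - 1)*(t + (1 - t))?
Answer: -20700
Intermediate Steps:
H(t) = -1 + t (H(t) = (-1 + t)*1 = -1 + t)
J(r) = -9*r (J(r) = 9*((r - 3*r) + r) = 9*(-2*r + r) = 9*(-r) = -9*r)
(J(H(-1))*(-25))*46 = (-9*(-1 - 1)*(-25))*46 = (-9*(-2)*(-25))*46 = (18*(-25))*46 = -450*46 = -20700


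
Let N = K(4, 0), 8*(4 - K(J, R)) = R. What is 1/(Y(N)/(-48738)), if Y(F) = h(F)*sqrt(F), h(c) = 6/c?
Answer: -16246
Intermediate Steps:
K(J, R) = 4 - R/8
N = 4 (N = 4 - 1/8*0 = 4 + 0 = 4)
Y(F) = 6/sqrt(F) (Y(F) = (6/F)*sqrt(F) = 6/sqrt(F))
1/(Y(N)/(-48738)) = 1/((6/sqrt(4))/(-48738)) = 1/((6*(1/2))*(-1/48738)) = 1/(3*(-1/48738)) = 1/(-1/16246) = -16246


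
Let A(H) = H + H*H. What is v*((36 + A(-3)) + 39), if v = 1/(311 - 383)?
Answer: -9/8 ≈ -1.1250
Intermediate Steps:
A(H) = H + H²
v = -1/72 (v = 1/(-72) = -1/72 ≈ -0.013889)
v*((36 + A(-3)) + 39) = -((36 - 3*(1 - 3)) + 39)/72 = -((36 - 3*(-2)) + 39)/72 = -((36 + 6) + 39)/72 = -(42 + 39)/72 = -1/72*81 = -9/8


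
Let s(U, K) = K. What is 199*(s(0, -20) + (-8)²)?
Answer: 8756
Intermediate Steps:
199*(s(0, -20) + (-8)²) = 199*(-20 + (-8)²) = 199*(-20 + 64) = 199*44 = 8756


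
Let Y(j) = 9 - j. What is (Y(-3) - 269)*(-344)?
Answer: 88408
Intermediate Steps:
(Y(-3) - 269)*(-344) = ((9 - 1*(-3)) - 269)*(-344) = ((9 + 3) - 269)*(-344) = (12 - 269)*(-344) = -257*(-344) = 88408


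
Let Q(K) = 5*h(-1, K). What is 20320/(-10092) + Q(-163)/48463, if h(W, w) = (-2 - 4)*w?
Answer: -233854570/122272149 ≈ -1.9126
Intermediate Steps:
h(W, w) = -6*w
Q(K) = -30*K (Q(K) = 5*(-6*K) = -30*K)
20320/(-10092) + Q(-163)/48463 = 20320/(-10092) - 30*(-163)/48463 = 20320*(-1/10092) + 4890*(1/48463) = -5080/2523 + 4890/48463 = -233854570/122272149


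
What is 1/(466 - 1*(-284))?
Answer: 1/750 ≈ 0.0013333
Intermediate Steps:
1/(466 - 1*(-284)) = 1/(466 + 284) = 1/750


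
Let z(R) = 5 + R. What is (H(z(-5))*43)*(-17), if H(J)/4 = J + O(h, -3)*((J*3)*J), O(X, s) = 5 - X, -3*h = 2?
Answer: 0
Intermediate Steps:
h = -⅔ (h = -⅓*2 = -⅔ ≈ -0.66667)
H(J) = 4*J + 68*J² (H(J) = 4*(J + (5 - 1*(-⅔))*((J*3)*J)) = 4*(J + (5 + ⅔)*((3*J)*J)) = 4*(J + 17*(3*J²)/3) = 4*(J + 17*J²) = 4*J + 68*J²)
(H(z(-5))*43)*(-17) = ((4*(5 - 5)*(1 + 17*(5 - 5)))*43)*(-17) = ((4*0*(1 + 17*0))*43)*(-17) = ((4*0*(1 + 0))*43)*(-17) = ((4*0*1)*43)*(-17) = (0*43)*(-17) = 0*(-17) = 0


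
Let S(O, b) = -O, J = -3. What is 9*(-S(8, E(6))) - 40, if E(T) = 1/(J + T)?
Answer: 32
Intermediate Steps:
E(T) = 1/(-3 + T)
9*(-S(8, E(6))) - 40 = 9*(-(-1)*8) - 40 = 9*(-1*(-8)) - 40 = 9*8 - 40 = 72 - 40 = 32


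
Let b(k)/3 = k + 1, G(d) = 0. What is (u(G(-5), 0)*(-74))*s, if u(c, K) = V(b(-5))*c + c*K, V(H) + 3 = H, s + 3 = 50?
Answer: 0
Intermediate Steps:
s = 47 (s = -3 + 50 = 47)
b(k) = 3 + 3*k (b(k) = 3*(k + 1) = 3*(1 + k) = 3 + 3*k)
V(H) = -3 + H
u(c, K) = -15*c + K*c (u(c, K) = (-3 + (3 + 3*(-5)))*c + c*K = (-3 + (3 - 15))*c + K*c = (-3 - 12)*c + K*c = -15*c + K*c)
(u(G(-5), 0)*(-74))*s = ((0*(-15 + 0))*(-74))*47 = ((0*(-15))*(-74))*47 = (0*(-74))*47 = 0*47 = 0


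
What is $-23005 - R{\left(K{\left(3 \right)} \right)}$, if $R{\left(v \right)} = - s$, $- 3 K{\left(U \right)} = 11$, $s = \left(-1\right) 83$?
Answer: $-23088$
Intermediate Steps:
$s = -83$
$K{\left(U \right)} = - \frac{11}{3}$ ($K{\left(U \right)} = \left(- \frac{1}{3}\right) 11 = - \frac{11}{3}$)
$R{\left(v \right)} = 83$ ($R{\left(v \right)} = \left(-1\right) \left(-83\right) = 83$)
$-23005 - R{\left(K{\left(3 \right)} \right)} = -23005 - 83 = -23088$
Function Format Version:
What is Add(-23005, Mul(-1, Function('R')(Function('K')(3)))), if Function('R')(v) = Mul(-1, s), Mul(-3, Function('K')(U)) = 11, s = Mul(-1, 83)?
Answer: -23088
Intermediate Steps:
s = -83
Function('K')(U) = Rational(-11, 3) (Function('K')(U) = Mul(Rational(-1, 3), 11) = Rational(-11, 3))
Function('R')(v) = 83 (Function('R')(v) = Mul(-1, -83) = 83)
Add(-23005, Mul(-1, Function('R')(Function('K')(3)))) = Add(-23005, Mul(-1, 83)) = Add(-23005, -83) = -23088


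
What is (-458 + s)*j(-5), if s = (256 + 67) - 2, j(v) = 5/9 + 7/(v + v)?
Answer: 1781/90 ≈ 19.789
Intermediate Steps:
j(v) = 5/9 + 7/(2*v) (j(v) = 5*(⅑) + 7/((2*v)) = 5/9 + 7*(1/(2*v)) = 5/9 + 7/(2*v))
s = 321 (s = 323 - 2 = 321)
(-458 + s)*j(-5) = (-458 + 321)*((1/18)*(63 + 10*(-5))/(-5)) = -137*(-1)*(63 - 50)/(18*5) = -137*(-1)*13/(18*5) = -137*(-13/90) = 1781/90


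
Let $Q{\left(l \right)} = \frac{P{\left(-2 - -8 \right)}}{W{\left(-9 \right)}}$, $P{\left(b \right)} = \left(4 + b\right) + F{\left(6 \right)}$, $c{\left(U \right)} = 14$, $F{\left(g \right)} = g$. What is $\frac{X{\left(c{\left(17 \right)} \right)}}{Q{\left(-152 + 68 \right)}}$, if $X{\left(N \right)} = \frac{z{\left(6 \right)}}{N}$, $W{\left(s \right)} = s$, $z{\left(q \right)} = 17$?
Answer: $- \frac{153}{224} \approx -0.68304$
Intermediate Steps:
$P{\left(b \right)} = 10 + b$ ($P{\left(b \right)} = \left(4 + b\right) + 6 = 10 + b$)
$Q{\left(l \right)} = - \frac{16}{9}$ ($Q{\left(l \right)} = \frac{10 - -6}{-9} = \left(10 + \left(-2 + 8\right)\right) \left(- \frac{1}{9}\right) = \left(10 + 6\right) \left(- \frac{1}{9}\right) = 16 \left(- \frac{1}{9}\right) = - \frac{16}{9}$)
$X{\left(N \right)} = \frac{17}{N}$
$\frac{X{\left(c{\left(17 \right)} \right)}}{Q{\left(-152 + 68 \right)}} = \frac{17 \cdot \frac{1}{14}}{- \frac{16}{9}} = 17 \cdot \frac{1}{14} \left(- \frac{9}{16}\right) = \frac{17}{14} \left(- \frac{9}{16}\right) = - \frac{153}{224}$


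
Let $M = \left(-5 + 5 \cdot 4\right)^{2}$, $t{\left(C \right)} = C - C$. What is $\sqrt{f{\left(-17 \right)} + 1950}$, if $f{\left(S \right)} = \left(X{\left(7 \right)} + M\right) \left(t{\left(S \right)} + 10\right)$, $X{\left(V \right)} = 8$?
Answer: $2 \sqrt{1070} \approx 65.422$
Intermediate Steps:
$t{\left(C \right)} = 0$
$M = 225$ ($M = \left(-5 + 20\right)^{2} = 15^{2} = 225$)
$f{\left(S \right)} = 2330$ ($f{\left(S \right)} = \left(8 + 225\right) \left(0 + 10\right) = 233 \cdot 10 = 2330$)
$\sqrt{f{\left(-17 \right)} + 1950} = \sqrt{2330 + 1950} = \sqrt{4280} = 2 \sqrt{1070}$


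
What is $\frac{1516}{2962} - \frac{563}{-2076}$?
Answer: $\frac{2407411}{3074556} \approx 0.78301$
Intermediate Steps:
$\frac{1516}{2962} - \frac{563}{-2076} = 1516 \cdot \frac{1}{2962} - - \frac{563}{2076} = \frac{758}{1481} + \frac{563}{2076} = \frac{2407411}{3074556}$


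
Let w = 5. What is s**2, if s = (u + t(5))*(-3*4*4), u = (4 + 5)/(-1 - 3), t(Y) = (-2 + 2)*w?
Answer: 11664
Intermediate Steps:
t(Y) = 0 (t(Y) = (-2 + 2)*5 = 0*5 = 0)
u = -9/4 (u = 9/(-4) = 9*(-1/4) = -9/4 ≈ -2.2500)
s = 108 (s = (-9/4 + 0)*(-3*4*4) = -(-27)*4 = -9/4*(-48) = 108)
s**2 = 108**2 = 11664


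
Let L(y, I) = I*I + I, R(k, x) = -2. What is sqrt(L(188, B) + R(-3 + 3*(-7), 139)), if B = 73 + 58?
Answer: sqrt(17290) ≈ 131.49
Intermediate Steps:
B = 131
L(y, I) = I + I**2 (L(y, I) = I**2 + I = I + I**2)
sqrt(L(188, B) + R(-3 + 3*(-7), 139)) = sqrt(131*(1 + 131) - 2) = sqrt(131*132 - 2) = sqrt(17292 - 2) = sqrt(17290)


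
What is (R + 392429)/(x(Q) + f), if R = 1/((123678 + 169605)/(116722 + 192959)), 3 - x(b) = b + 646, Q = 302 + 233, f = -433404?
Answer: -6394059116/7080861817 ≈ -0.90301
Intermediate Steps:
Q = 535
x(b) = -643 - b (x(b) = 3 - (b + 646) = 3 - (646 + b) = 3 + (-646 - b) = -643 - b)
R = 34409/32587 (R = 1/(293283/309681) = 1/(293283*(1/309681)) = 1/(32587/34409) = 34409/32587 ≈ 1.0559)
(R + 392429)/(x(Q) + f) = (34409/32587 + 392429)/((-643 - 1*535) - 433404) = 12788118232/(32587*((-643 - 535) - 433404)) = 12788118232/(32587*(-1178 - 433404)) = (12788118232/32587)/(-434582) = (12788118232/32587)*(-1/434582) = -6394059116/7080861817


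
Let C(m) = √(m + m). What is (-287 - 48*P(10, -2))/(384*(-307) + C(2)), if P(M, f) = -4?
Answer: 95/117886 ≈ 0.00080586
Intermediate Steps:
C(m) = √2*√m (C(m) = √(2*m) = √2*√m)
(-287 - 48*P(10, -2))/(384*(-307) + C(2)) = (-287 - 48*(-4))/(384*(-307) + √2*√2) = (-287 + 192)/(-117888 + 2) = -95/(-117886) = -95*(-1/117886) = 95/117886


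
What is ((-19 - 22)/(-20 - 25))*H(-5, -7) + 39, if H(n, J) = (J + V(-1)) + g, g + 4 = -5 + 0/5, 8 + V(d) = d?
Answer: 146/9 ≈ 16.222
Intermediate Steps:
V(d) = -8 + d
g = -9 (g = -4 + (-5 + 0/5) = -4 + (-5 + 0*(1/5)) = -4 + (-5 + 0) = -4 - 5 = -9)
H(n, J) = -18 + J (H(n, J) = (J + (-8 - 1)) - 9 = (J - 9) - 9 = (-9 + J) - 9 = -18 + J)
((-19 - 22)/(-20 - 25))*H(-5, -7) + 39 = ((-19 - 22)/(-20 - 25))*(-18 - 7) + 39 = -41/(-45)*(-25) + 39 = -41*(-1/45)*(-25) + 39 = (41/45)*(-25) + 39 = -205/9 + 39 = 146/9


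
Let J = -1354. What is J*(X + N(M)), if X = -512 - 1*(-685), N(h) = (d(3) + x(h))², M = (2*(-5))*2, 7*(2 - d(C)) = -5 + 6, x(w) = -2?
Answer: -11479212/49 ≈ -2.3427e+5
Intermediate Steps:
d(C) = 13/7 (d(C) = 2 - (-5 + 6)/7 = 2 - ⅐*1 = 2 - ⅐ = 13/7)
M = -20 (M = -10*2 = -20)
N(h) = 1/49 (N(h) = (13/7 - 2)² = (-⅐)² = 1/49)
X = 173 (X = -512 + 685 = 173)
J*(X + N(M)) = -1354*(173 + 1/49) = -1354*8478/49 = -11479212/49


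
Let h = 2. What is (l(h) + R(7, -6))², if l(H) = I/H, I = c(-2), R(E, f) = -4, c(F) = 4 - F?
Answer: 1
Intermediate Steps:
I = 6 (I = 4 - 1*(-2) = 4 + 2 = 6)
l(H) = 6/H
(l(h) + R(7, -6))² = (6/2 - 4)² = (6*(½) - 4)² = (3 - 4)² = (-1)² = 1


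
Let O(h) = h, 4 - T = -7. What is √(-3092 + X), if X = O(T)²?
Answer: I*√2971 ≈ 54.507*I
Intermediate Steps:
T = 11 (T = 4 - 1*(-7) = 4 + 7 = 11)
X = 121 (X = 11² = 121)
√(-3092 + X) = √(-3092 + 121) = √(-2971) = I*√2971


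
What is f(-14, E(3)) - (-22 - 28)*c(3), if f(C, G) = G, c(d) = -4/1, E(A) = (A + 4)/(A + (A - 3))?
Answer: -593/3 ≈ -197.67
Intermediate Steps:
E(A) = (4 + A)/(-3 + 2*A) (E(A) = (4 + A)/(A + (-3 + A)) = (4 + A)/(-3 + 2*A))
c(d) = -4 (c(d) = -4*1 = -4)
f(-14, E(3)) - (-22 - 28)*c(3) = (4 + 3)/(-3 + 2*3) - (-22 - 28)*(-4) = 7/(-3 + 6) - (-50)*(-4) = 7/3 - 1*200 = (⅓)*7 - 200 = 7/3 - 200 = -593/3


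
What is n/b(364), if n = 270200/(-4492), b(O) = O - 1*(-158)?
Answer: -33775/293103 ≈ -0.11523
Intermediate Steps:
b(O) = 158 + O (b(O) = O + 158 = 158 + O)
n = -67550/1123 (n = 270200*(-1/4492) = -67550/1123 ≈ -60.151)
n/b(364) = -67550/(1123*(158 + 364)) = -67550/1123/522 = -67550/1123*1/522 = -33775/293103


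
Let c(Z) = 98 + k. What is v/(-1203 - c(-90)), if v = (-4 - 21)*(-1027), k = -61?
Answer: -5135/248 ≈ -20.706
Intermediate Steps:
v = 25675 (v = -25*(-1027) = 25675)
c(Z) = 37 (c(Z) = 98 - 61 = 37)
v/(-1203 - c(-90)) = 25675/(-1203 - 1*37) = 25675/(-1203 - 37) = 25675/(-1240) = 25675*(-1/1240) = -5135/248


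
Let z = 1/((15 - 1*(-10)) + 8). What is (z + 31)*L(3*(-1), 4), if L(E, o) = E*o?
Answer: -4096/11 ≈ -372.36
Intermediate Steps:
z = 1/33 (z = 1/((15 + 10) + 8) = 1/(25 + 8) = 1/33 ≈ 0.030303)
(z + 31)*L(3*(-1), 4) = (1/33 + 31)*((3*(-1))*4) = 1024*(-3*4)/33 = (1024/33)*(-12) = -4096/11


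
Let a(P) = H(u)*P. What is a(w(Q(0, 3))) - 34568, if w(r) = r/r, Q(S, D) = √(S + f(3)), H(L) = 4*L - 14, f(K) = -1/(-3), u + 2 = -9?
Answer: -34626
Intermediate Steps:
u = -11 (u = -2 - 9 = -11)
f(K) = ⅓ (f(K) = -1*(-⅓) = ⅓)
H(L) = -14 + 4*L
Q(S, D) = √(⅓ + S) (Q(S, D) = √(S + ⅓) = √(⅓ + S))
w(r) = 1
a(P) = -58*P (a(P) = (-14 + 4*(-11))*P = (-14 - 44)*P = -58*P)
a(w(Q(0, 3))) - 34568 = -58*1 - 34568 = -58 - 34568 = -34626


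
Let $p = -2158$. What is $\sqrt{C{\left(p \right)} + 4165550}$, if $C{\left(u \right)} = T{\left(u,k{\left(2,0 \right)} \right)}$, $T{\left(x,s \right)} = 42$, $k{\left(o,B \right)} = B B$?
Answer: $2 \sqrt{1041398} \approx 2041.0$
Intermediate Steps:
$k{\left(o,B \right)} = B^{2}$
$C{\left(u \right)} = 42$
$\sqrt{C{\left(p \right)} + 4165550} = \sqrt{42 + 4165550} = \sqrt{4165592} = 2 \sqrt{1041398}$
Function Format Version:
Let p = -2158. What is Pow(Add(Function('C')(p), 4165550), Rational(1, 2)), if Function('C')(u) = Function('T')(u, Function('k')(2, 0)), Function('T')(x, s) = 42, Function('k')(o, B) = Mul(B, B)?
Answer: Mul(2, Pow(1041398, Rational(1, 2))) ≈ 2041.0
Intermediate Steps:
Function('k')(o, B) = Pow(B, 2)
Function('C')(u) = 42
Pow(Add(Function('C')(p), 4165550), Rational(1, 2)) = Pow(Add(42, 4165550), Rational(1, 2)) = Pow(4165592, Rational(1, 2)) = Mul(2, Pow(1041398, Rational(1, 2)))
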